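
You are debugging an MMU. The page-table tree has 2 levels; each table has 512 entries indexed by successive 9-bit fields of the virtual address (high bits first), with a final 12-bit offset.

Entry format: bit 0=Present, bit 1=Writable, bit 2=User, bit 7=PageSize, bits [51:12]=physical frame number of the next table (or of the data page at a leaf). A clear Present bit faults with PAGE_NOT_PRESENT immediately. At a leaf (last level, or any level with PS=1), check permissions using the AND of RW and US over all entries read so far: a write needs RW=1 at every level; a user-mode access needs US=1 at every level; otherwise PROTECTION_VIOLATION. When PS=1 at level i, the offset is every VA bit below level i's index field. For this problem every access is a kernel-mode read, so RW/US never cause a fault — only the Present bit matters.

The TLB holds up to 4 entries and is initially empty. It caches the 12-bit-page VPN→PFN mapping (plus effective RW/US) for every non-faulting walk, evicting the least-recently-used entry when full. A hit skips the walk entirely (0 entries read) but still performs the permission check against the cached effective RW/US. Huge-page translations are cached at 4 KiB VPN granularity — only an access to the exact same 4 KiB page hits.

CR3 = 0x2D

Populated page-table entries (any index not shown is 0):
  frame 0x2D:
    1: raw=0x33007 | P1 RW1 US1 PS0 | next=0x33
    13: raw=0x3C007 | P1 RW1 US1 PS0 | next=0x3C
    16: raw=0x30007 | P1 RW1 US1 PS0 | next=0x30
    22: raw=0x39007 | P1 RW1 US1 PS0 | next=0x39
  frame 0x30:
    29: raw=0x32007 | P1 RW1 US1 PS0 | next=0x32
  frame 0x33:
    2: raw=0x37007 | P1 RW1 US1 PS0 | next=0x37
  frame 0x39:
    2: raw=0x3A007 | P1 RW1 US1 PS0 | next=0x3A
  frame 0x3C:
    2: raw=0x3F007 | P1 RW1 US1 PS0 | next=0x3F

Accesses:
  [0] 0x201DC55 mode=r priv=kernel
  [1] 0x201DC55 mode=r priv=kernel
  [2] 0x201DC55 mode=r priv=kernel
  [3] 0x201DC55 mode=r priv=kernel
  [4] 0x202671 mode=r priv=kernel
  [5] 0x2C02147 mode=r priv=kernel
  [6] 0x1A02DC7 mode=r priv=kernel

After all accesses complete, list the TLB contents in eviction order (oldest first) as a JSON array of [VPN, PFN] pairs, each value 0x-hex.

Trace:
#0 VA=0x201DC55 (r,kernel):
  L0 @0x2D[16] → 0x30007  P=1,RW=1,US=1,PS=0
  L1 @0x30[29] → 0x32007  P=1,RW=1,US=1,PS=0
  → PA=0x32C55  (2 entries read)
#1 VA=0x201DC55 (r,kernel):
  TLB hit vpn=0x201D → PA=0x32C55
#2 VA=0x201DC55 (r,kernel):
  TLB hit vpn=0x201D → PA=0x32C55
#3 VA=0x201DC55 (r,kernel):
  TLB hit vpn=0x201D → PA=0x32C55
#4 VA=0x202671 (r,kernel):
  L0 @0x2D[1] → 0x33007  P=1,RW=1,US=1,PS=0
  L1 @0x33[2] → 0x37007  P=1,RW=1,US=1,PS=0
  → PA=0x37671  (2 entries read)
#5 VA=0x2C02147 (r,kernel):
  L0 @0x2D[22] → 0x39007  P=1,RW=1,US=1,PS=0
  L1 @0x39[2] → 0x3A007  P=1,RW=1,US=1,PS=0
  → PA=0x3A147  (2 entries read)
#6 VA=0x1A02DC7 (r,kernel):
  L0 @0x2D[13] → 0x3C007  P=1,RW=1,US=1,PS=0
  L1 @0x3C[2] → 0x3F007  P=1,RW=1,US=1,PS=0
  → PA=0x3FDC7  (2 entries read)

TLB: [["0x201D", "0x32"], ["0x202", "0x37"], ["0x2C02", "0x3A"], ["0x1A02", "0x3F"]]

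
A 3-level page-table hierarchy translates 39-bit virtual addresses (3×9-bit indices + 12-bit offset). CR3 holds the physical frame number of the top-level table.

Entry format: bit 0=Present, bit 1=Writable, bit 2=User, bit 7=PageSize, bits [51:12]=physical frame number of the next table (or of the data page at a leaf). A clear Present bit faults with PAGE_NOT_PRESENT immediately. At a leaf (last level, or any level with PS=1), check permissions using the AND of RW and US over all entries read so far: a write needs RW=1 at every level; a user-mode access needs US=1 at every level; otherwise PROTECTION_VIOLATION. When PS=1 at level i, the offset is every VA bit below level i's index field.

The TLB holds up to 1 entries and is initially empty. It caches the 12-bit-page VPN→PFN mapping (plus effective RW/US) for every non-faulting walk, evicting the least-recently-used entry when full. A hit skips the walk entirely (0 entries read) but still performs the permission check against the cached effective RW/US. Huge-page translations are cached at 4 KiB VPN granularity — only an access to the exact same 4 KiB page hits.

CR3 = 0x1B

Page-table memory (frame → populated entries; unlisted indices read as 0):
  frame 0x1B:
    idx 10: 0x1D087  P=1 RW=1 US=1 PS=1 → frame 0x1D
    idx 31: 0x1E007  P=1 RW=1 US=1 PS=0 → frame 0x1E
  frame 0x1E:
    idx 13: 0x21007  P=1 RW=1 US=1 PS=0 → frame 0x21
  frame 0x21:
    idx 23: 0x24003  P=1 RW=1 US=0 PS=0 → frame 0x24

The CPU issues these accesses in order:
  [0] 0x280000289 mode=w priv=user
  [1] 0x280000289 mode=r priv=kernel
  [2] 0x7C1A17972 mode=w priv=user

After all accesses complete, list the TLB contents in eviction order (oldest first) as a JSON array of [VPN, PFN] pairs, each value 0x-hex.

Per-access translation:
#0 VA=0x280000289 (w,user):
  lvl0: tbl 0x1B, slot 10 ⇒ 0x1D087 (P1/RW1/US1/PS1)
  ✓ 0x1D289 (huge @L0)  — 1 lookups
#1 VA=0x280000289 (r,kernel):
  TLB hit vpn=0x280000 → PA=0x1D289
#2 VA=0x7C1A17972 (w,user):
  lvl0: tbl 0x1B, slot 31 ⇒ 0x1E007 (P1/RW1/US1/PS0)
  lvl1: tbl 0x1E, slot 13 ⇒ 0x21007 (P1/RW1/US1/PS0)
  lvl2: tbl 0x21, slot 23 ⇒ 0x24003 (P1/RW1/US0/PS0)
  ✗ PROTECTION_VIOLATION  [3 reads]

TLB: [["0x280000", "0x1D"]]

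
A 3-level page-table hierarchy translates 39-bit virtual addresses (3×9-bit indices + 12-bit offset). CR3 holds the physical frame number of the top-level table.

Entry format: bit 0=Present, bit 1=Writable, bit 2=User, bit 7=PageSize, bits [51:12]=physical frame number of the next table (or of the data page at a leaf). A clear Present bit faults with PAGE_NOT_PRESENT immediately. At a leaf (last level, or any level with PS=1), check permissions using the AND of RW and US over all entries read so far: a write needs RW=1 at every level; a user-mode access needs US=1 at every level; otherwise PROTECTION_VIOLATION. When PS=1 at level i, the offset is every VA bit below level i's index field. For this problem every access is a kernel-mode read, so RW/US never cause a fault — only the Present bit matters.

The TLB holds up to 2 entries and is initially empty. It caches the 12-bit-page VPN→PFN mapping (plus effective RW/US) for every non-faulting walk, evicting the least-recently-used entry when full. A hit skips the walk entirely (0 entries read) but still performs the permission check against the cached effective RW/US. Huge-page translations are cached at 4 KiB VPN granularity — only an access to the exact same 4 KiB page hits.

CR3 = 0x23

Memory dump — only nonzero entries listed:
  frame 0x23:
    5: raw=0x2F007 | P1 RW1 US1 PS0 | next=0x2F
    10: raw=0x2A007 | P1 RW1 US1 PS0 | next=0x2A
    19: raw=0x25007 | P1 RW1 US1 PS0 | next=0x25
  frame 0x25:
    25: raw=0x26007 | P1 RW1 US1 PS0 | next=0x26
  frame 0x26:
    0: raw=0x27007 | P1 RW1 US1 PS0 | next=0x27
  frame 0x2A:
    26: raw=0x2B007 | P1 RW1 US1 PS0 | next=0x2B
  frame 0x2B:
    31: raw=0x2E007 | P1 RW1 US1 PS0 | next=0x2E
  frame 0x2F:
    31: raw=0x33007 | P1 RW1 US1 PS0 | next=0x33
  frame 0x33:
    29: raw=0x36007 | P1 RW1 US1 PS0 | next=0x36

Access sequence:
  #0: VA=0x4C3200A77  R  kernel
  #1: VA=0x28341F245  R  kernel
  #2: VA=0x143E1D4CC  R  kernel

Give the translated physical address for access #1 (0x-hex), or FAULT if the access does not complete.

Trace:
#0 VA=0x4C3200A77 (r,kernel):
  L0 @0x23[19] → 0x25007  P=1,RW=1,US=1,PS=0
  L1 @0x25[25] → 0x26007  P=1,RW=1,US=1,PS=0
  L2 @0x26[0] → 0x27007  P=1,RW=1,US=1,PS=0
  ⇒ phys 0x27A77  [3 reads]
#1 VA=0x28341F245 (r,kernel):
  L0 @0x23[10] → 0x2A007  P=1,RW=1,US=1,PS=0
  L1 @0x2A[26] → 0x2B007  P=1,RW=1,US=1,PS=0
  L2 @0x2B[31] → 0x2E007  P=1,RW=1,US=1,PS=0
  ⇒ phys 0x2E245  [3 reads]
#2 VA=0x143E1D4CC (r,kernel):
  L0 @0x23[5] → 0x2F007  P=1,RW=1,US=1,PS=0
  L1 @0x2F[31] → 0x33007  P=1,RW=1,US=1,PS=0
  L2 @0x33[29] → 0x36007  P=1,RW=1,US=1,PS=0
  ⇒ phys 0x364CC  [3 reads]

Access #1 PA: 0x2E245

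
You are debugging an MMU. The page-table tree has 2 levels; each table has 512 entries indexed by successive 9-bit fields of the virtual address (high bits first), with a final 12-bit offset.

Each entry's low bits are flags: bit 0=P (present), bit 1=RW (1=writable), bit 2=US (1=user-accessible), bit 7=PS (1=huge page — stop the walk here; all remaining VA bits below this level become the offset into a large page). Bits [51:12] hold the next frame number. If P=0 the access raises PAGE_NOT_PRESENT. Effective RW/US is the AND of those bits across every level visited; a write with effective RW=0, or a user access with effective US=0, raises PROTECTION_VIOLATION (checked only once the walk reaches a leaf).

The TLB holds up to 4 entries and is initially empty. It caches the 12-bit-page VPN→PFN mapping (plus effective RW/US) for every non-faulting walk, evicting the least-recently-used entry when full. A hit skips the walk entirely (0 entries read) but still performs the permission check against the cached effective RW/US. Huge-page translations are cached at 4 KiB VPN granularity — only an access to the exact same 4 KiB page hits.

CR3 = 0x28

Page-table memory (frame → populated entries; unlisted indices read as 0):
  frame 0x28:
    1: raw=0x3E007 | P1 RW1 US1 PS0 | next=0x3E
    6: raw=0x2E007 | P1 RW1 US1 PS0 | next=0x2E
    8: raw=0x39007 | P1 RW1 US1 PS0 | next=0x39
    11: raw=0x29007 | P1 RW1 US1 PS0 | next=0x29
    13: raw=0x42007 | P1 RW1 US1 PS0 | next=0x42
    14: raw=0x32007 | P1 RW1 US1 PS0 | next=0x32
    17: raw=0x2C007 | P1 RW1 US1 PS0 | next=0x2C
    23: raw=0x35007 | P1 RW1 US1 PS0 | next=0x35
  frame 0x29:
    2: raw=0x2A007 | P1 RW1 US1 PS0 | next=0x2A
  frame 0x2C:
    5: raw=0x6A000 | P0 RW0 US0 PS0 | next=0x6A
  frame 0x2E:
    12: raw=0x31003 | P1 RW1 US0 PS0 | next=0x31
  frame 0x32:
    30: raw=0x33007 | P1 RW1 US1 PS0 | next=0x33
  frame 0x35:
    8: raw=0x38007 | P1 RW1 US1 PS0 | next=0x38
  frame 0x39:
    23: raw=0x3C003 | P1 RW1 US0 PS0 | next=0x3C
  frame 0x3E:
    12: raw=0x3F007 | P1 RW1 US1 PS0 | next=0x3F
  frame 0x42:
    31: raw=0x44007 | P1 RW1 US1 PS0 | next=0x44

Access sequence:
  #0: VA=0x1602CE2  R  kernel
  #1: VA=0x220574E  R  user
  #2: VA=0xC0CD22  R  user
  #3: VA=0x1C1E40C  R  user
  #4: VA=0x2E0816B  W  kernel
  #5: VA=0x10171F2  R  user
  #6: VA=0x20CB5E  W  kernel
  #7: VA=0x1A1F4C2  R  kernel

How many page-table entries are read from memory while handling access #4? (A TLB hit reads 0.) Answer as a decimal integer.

Per-access translation:
#0 VA=0x1602CE2 (r,kernel):
  [0] read 0x28 idx=11: raw=0x29007 flags P=1 W=1 U=1 S=0
  [1] read 0x29 idx=2: raw=0x2A007 flags P=1 W=1 U=1 S=0
  ⇒ phys 0x2ACE2  [2 reads]
#1 VA=0x220574E (r,user):
  [0] read 0x28 idx=17: raw=0x2C007 flags P=1 W=1 U=1 S=0
  [1] read 0x2C idx=5: raw=0x6A000 flags P=0 W=0 U=0 S=0
  → PAGE_NOT_PRESENT  (2 entries read)
#2 VA=0xC0CD22 (r,user):
  [0] read 0x28 idx=6: raw=0x2E007 flags P=1 W=1 U=1 S=0
  [1] read 0x2E idx=12: raw=0x31003 flags P=1 W=1 U=0 S=0
  → PROTECTION_VIOLATION  (2 entries read)
#3 VA=0x1C1E40C (r,user):
  [0] read 0x28 idx=14: raw=0x32007 flags P=1 W=1 U=1 S=0
  [1] read 0x32 idx=30: raw=0x33007 flags P=1 W=1 U=1 S=0
  ⇒ phys 0x3340C  [2 reads]
#4 VA=0x2E0816B (w,kernel):
  [0] read 0x28 idx=23: raw=0x35007 flags P=1 W=1 U=1 S=0
  [1] read 0x35 idx=8: raw=0x38007 flags P=1 W=1 U=1 S=0
  ⇒ phys 0x3816B  [2 reads]
#5 VA=0x10171F2 (r,user):
  [0] read 0x28 idx=8: raw=0x39007 flags P=1 W=1 U=1 S=0
  [1] read 0x39 idx=23: raw=0x3C003 flags P=1 W=1 U=0 S=0
  → PROTECTION_VIOLATION  (2 entries read)
#6 VA=0x20CB5E (w,kernel):
  [0] read 0x28 idx=1: raw=0x3E007 flags P=1 W=1 U=1 S=0
  [1] read 0x3E idx=12: raw=0x3F007 flags P=1 W=1 U=1 S=0
  ⇒ phys 0x3FB5E  [2 reads]
#7 VA=0x1A1F4C2 (r,kernel):
  [0] read 0x28 idx=13: raw=0x42007 flags P=1 W=1 U=1 S=0
  [1] read 0x42 idx=31: raw=0x44007 flags P=1 W=1 U=1 S=0
  ⇒ phys 0x444C2  [2 reads]

Entries read for #4: 2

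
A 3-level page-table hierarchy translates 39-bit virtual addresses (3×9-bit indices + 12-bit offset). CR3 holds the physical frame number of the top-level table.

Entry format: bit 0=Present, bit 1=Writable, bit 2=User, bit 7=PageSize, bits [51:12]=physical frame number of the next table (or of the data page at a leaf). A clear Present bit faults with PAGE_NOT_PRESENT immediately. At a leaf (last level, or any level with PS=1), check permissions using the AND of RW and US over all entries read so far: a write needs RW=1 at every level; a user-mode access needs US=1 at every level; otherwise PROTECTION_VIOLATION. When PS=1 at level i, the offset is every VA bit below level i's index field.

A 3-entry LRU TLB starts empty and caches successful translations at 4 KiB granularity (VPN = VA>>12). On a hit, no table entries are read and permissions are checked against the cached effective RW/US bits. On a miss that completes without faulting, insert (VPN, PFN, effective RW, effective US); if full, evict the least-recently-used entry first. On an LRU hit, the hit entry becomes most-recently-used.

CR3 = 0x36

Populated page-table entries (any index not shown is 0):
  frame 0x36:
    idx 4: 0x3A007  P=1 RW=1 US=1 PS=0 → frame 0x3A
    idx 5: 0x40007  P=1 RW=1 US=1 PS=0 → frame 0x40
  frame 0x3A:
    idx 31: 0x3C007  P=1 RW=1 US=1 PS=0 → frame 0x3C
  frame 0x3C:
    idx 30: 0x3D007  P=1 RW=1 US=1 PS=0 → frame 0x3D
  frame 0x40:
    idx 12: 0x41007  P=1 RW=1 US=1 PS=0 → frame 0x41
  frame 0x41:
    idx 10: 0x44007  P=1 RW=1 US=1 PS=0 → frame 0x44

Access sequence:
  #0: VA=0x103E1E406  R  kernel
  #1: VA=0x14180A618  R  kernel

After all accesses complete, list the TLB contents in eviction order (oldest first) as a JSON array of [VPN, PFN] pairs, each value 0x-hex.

Trace:
#0 VA=0x103E1E406 (r,kernel):
  lvl0: tbl 0x36, slot 4 ⇒ 0x3A007 (P1/RW1/US1/PS0)
  lvl1: tbl 0x3A, slot 31 ⇒ 0x3C007 (P1/RW1/US1/PS0)
  lvl2: tbl 0x3C, slot 30 ⇒ 0x3D007 (P1/RW1/US1/PS0)
  ✓ 0x3D406  — 3 lookups
#1 VA=0x14180A618 (r,kernel):
  lvl0: tbl 0x36, slot 5 ⇒ 0x40007 (P1/RW1/US1/PS0)
  lvl1: tbl 0x40, slot 12 ⇒ 0x41007 (P1/RW1/US1/PS0)
  lvl2: tbl 0x41, slot 10 ⇒ 0x44007 (P1/RW1/US1/PS0)
  ✓ 0x44618  — 3 lookups

TLB: [["0x103E1E", "0x3D"], ["0x14180A", "0x44"]]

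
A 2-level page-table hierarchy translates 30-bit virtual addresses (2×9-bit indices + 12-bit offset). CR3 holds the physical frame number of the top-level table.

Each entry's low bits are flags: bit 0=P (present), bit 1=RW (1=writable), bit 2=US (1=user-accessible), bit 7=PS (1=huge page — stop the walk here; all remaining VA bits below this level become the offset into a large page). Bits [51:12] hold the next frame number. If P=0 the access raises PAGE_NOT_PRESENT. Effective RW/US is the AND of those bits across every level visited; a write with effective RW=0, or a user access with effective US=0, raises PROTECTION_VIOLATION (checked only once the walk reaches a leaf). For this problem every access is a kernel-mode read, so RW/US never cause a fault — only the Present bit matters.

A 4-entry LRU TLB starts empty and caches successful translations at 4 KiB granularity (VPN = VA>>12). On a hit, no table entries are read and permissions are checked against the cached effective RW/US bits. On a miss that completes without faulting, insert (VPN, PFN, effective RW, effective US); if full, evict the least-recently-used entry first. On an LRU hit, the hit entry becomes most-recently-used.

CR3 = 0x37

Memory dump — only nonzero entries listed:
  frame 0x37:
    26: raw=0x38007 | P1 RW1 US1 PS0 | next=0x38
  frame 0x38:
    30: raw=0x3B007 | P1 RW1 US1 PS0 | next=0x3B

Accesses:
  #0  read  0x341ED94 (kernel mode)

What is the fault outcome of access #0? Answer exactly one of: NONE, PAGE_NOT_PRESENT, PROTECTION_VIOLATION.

Trace:
#0 VA=0x341ED94 (r,kernel):
  [0] read 0x37 idx=26: raw=0x38007 flags P=1 W=1 U=1 S=0
  [1] read 0x38 idx=30: raw=0x3B007 flags P=1 W=1 U=1 S=0
  ⇒ phys 0x3BD94  [2 reads]

Access #0 fault: NONE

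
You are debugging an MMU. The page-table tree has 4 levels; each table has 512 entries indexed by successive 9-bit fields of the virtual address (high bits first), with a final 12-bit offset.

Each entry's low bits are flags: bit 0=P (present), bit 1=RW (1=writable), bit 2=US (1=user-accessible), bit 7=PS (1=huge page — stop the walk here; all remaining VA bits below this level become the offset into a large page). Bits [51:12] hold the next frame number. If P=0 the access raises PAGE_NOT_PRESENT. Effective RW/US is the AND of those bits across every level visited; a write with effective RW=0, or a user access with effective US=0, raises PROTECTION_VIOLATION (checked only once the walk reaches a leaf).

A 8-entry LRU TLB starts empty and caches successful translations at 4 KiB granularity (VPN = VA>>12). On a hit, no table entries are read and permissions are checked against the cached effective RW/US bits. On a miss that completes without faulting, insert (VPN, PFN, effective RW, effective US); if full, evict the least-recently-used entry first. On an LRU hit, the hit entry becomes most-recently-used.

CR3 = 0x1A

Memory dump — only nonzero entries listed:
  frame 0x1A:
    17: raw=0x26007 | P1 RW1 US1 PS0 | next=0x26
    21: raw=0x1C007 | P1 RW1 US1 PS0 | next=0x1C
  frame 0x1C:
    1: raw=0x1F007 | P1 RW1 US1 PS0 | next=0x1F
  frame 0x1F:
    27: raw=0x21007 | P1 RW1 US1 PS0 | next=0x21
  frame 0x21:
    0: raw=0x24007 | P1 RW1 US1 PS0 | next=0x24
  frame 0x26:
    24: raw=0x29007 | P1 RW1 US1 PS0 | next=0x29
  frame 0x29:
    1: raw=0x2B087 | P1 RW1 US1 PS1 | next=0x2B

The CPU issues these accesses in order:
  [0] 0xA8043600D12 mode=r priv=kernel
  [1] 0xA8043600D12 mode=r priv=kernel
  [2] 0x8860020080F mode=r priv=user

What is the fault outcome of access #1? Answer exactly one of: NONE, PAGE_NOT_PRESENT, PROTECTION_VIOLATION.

Walk each access:
#0 VA=0xA8043600D12 (r,kernel):
  L0 @0x1A[21] → 0x1C007  P=1,RW=1,US=1,PS=0
  L1 @0x1C[1] → 0x1F007  P=1,RW=1,US=1,PS=0
  L2 @0x1F[27] → 0x21007  P=1,RW=1,US=1,PS=0
  L3 @0x21[0] → 0x24007  P=1,RW=1,US=1,PS=0
  ⇒ phys 0x24D12  [4 reads]
#1 VA=0xA8043600D12 (r,kernel):
  TLB hit vpn=0xA8043600 → PA=0x24D12
#2 VA=0x8860020080F (r,user):
  L0 @0x1A[17] → 0x26007  P=1,RW=1,US=1,PS=0
  L1 @0x26[24] → 0x29007  P=1,RW=1,US=1,PS=0
  L2 @0x29[1] → 0x2B087  P=1,RW=1,US=1,PS=1
  ⇒ phys 0x2B80F (huge @L2)  [3 reads]

Access #1 fault: NONE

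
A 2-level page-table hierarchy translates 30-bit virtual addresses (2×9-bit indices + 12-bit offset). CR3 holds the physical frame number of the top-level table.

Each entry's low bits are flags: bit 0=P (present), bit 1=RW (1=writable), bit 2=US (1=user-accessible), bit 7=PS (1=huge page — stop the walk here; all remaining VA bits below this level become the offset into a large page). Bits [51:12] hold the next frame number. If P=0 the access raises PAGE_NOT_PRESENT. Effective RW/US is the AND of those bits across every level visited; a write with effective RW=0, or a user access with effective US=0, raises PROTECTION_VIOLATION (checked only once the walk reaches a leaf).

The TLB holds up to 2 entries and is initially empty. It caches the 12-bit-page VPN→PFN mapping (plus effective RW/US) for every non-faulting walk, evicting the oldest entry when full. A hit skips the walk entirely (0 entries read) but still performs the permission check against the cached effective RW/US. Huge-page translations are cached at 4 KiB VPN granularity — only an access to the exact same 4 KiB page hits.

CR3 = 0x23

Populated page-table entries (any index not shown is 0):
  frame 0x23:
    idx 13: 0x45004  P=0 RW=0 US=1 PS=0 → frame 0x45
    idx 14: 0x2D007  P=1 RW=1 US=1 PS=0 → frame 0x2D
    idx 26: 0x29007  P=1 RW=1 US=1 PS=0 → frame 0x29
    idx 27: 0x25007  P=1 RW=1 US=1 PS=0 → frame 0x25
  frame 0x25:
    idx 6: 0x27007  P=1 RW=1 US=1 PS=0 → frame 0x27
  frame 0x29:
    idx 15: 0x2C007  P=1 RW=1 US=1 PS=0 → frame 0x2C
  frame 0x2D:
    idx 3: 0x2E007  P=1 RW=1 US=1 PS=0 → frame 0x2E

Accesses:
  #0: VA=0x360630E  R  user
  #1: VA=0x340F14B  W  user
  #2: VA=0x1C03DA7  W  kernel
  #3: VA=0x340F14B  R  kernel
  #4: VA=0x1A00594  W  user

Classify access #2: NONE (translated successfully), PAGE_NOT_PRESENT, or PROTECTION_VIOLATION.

Per-access translation:
#0 VA=0x360630E (r,user):
  L0: frame=0x23 idx=27 entry=0x25007 [P=1 RW=1 US=1 PS=0]
  L1: frame=0x25 idx=6 entry=0x27007 [P=1 RW=1 US=1 PS=0]
  ✓ 0x2730E  — 2 lookups
#1 VA=0x340F14B (w,user):
  L0: frame=0x23 idx=26 entry=0x29007 [P=1 RW=1 US=1 PS=0]
  L1: frame=0x29 idx=15 entry=0x2C007 [P=1 RW=1 US=1 PS=0]
  ✓ 0x2C14B  — 2 lookups
#2 VA=0x1C03DA7 (w,kernel):
  L0: frame=0x23 idx=14 entry=0x2D007 [P=1 RW=1 US=1 PS=0]
  L1: frame=0x2D idx=3 entry=0x2E007 [P=1 RW=1 US=1 PS=0]
  ✓ 0x2EDA7  — 2 lookups
#3 VA=0x340F14B (r,kernel):
  TLB hit vpn=0x340F → PA=0x2C14B
#4 VA=0x1A00594 (w,user):
  L0: frame=0x23 idx=13 entry=0x45004 [P=0 RW=0 US=1 PS=0]
  ✗ PAGE_NOT_PRESENT  [1 reads]

Access #2 fault: NONE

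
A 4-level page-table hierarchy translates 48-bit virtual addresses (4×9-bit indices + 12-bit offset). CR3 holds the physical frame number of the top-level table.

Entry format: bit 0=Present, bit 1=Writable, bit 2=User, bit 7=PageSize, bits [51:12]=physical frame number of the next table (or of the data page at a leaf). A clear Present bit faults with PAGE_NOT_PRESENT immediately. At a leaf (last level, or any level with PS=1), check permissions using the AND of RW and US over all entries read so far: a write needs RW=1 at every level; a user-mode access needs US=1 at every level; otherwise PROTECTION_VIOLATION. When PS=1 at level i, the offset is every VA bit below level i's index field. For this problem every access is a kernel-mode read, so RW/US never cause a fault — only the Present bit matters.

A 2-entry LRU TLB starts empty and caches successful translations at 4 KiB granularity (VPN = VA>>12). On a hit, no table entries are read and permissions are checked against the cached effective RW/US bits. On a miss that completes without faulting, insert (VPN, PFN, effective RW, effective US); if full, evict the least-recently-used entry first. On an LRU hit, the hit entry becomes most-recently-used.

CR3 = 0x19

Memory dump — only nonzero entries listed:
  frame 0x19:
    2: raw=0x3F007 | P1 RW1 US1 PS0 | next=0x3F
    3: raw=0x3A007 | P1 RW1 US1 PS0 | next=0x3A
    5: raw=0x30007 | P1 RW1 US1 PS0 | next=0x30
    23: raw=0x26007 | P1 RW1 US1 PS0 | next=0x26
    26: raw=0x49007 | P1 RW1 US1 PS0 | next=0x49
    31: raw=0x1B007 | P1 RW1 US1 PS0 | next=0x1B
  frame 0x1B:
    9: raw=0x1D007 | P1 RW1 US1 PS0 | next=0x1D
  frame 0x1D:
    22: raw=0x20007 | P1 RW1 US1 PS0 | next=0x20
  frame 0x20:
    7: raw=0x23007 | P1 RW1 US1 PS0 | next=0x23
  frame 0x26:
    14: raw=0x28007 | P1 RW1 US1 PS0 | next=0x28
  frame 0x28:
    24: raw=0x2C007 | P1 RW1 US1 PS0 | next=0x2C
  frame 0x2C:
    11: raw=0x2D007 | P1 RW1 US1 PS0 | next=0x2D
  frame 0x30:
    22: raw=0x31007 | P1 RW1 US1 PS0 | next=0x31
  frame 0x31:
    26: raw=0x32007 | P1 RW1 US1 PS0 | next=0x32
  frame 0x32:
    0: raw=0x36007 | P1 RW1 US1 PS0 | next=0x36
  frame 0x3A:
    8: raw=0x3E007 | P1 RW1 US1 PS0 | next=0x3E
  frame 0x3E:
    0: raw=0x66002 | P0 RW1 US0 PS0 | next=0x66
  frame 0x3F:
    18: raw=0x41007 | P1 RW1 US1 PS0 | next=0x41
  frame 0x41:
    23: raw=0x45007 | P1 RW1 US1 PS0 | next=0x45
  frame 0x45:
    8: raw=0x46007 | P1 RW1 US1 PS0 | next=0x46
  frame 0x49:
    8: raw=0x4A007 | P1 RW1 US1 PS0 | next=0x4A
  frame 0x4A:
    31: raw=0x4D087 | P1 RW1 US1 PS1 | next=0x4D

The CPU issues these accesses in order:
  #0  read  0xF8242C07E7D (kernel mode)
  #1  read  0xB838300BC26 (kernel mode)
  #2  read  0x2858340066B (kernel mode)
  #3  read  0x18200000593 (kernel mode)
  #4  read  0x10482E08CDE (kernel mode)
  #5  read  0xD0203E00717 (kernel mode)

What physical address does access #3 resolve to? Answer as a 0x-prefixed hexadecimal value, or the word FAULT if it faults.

Walk each access:
#0 VA=0xF8242C07E7D (r,kernel):
  L0: frame=0x19 idx=31 entry=0x1B007 [P=1 RW=1 US=1 PS=0]
  L1: frame=0x1B idx=9 entry=0x1D007 [P=1 RW=1 US=1 PS=0]
  L2: frame=0x1D idx=22 entry=0x20007 [P=1 RW=1 US=1 PS=0]
  L3: frame=0x20 idx=7 entry=0x23007 [P=1 RW=1 US=1 PS=0]
  → PA=0x23E7D  (4 entries read)
#1 VA=0xB838300BC26 (r,kernel):
  L0: frame=0x19 idx=23 entry=0x26007 [P=1 RW=1 US=1 PS=0]
  L1: frame=0x26 idx=14 entry=0x28007 [P=1 RW=1 US=1 PS=0]
  L2: frame=0x28 idx=24 entry=0x2C007 [P=1 RW=1 US=1 PS=0]
  L3: frame=0x2C idx=11 entry=0x2D007 [P=1 RW=1 US=1 PS=0]
  → PA=0x2DC26  (4 entries read)
#2 VA=0x2858340066B (r,kernel):
  L0: frame=0x19 idx=5 entry=0x30007 [P=1 RW=1 US=1 PS=0]
  L1: frame=0x30 idx=22 entry=0x31007 [P=1 RW=1 US=1 PS=0]
  L2: frame=0x31 idx=26 entry=0x32007 [P=1 RW=1 US=1 PS=0]
  L3: frame=0x32 idx=0 entry=0x36007 [P=1 RW=1 US=1 PS=0]
  → PA=0x3666B  (4 entries read)
#3 VA=0x18200000593 (r,kernel):
  L0: frame=0x19 idx=3 entry=0x3A007 [P=1 RW=1 US=1 PS=0]
  L1: frame=0x3A idx=8 entry=0x3E007 [P=1 RW=1 US=1 PS=0]
  L2: frame=0x3E idx=0 entry=0x66002 [P=0 RW=1 US=0 PS=0]
  ⇒ fault: PAGE_NOT_PRESENT  — 3 lookups
#4 VA=0x10482E08CDE (r,kernel):
  L0: frame=0x19 idx=2 entry=0x3F007 [P=1 RW=1 US=1 PS=0]
  L1: frame=0x3F idx=18 entry=0x41007 [P=1 RW=1 US=1 PS=0]
  L2: frame=0x41 idx=23 entry=0x45007 [P=1 RW=1 US=1 PS=0]
  L3: frame=0x45 idx=8 entry=0x46007 [P=1 RW=1 US=1 PS=0]
  → PA=0x46CDE  (4 entries read)
#5 VA=0xD0203E00717 (r,kernel):
  L0: frame=0x19 idx=26 entry=0x49007 [P=1 RW=1 US=1 PS=0]
  L1: frame=0x49 idx=8 entry=0x4A007 [P=1 RW=1 US=1 PS=0]
  L2: frame=0x4A idx=31 entry=0x4D087 [P=1 RW=1 US=1 PS=1]
  → PA=0x4D717 (huge @L2)  (3 entries read)

Access #3 PA: FAULT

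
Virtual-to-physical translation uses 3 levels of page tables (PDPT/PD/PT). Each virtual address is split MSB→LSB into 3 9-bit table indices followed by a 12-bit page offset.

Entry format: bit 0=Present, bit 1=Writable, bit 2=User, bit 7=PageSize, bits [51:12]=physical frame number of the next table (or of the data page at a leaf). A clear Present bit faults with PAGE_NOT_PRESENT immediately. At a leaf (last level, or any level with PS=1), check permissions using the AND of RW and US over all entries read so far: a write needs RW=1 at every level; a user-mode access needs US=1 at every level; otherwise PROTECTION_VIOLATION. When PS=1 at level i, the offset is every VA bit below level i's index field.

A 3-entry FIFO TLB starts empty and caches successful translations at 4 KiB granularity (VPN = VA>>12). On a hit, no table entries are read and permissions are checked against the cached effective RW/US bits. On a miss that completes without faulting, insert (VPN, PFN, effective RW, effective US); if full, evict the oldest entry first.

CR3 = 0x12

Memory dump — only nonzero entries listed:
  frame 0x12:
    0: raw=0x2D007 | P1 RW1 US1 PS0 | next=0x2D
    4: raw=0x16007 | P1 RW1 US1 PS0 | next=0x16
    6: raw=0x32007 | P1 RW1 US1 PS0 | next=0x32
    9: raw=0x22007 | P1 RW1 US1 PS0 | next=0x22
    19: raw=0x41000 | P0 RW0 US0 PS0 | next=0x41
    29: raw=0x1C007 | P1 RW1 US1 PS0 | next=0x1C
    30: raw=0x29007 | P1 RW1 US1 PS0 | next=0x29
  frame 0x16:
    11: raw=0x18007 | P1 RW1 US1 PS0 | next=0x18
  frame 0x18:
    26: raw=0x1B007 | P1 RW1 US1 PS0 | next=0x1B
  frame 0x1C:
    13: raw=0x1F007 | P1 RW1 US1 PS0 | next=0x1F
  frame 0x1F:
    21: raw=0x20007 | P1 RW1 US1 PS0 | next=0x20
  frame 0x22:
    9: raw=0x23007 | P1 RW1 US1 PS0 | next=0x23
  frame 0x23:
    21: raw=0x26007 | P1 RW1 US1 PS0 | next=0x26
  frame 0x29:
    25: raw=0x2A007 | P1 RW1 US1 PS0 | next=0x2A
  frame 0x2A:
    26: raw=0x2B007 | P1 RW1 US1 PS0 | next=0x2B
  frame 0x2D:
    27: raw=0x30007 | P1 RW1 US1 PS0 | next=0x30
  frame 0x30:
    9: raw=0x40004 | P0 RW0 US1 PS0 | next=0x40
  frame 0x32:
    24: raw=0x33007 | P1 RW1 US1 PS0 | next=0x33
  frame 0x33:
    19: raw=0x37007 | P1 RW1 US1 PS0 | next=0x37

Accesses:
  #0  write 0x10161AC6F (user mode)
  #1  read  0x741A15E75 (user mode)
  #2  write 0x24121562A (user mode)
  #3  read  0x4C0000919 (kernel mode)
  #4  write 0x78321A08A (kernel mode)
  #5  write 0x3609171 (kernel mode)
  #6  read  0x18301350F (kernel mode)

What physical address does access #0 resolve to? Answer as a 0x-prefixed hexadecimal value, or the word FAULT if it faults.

Per-access translation:
#0 VA=0x10161AC6F (w,user):
  L0: frame=0x12 idx=4 entry=0x16007 [P=1 RW=1 US=1 PS=0]
  L1: frame=0x16 idx=11 entry=0x18007 [P=1 RW=1 US=1 PS=0]
  L2: frame=0x18 idx=26 entry=0x1B007 [P=1 RW=1 US=1 PS=0]
  ✓ 0x1BC6F  — 3 lookups
#1 VA=0x741A15E75 (r,user):
  L0: frame=0x12 idx=29 entry=0x1C007 [P=1 RW=1 US=1 PS=0]
  L1: frame=0x1C idx=13 entry=0x1F007 [P=1 RW=1 US=1 PS=0]
  L2: frame=0x1F idx=21 entry=0x20007 [P=1 RW=1 US=1 PS=0]
  ✓ 0x20E75  — 3 lookups
#2 VA=0x24121562A (w,user):
  L0: frame=0x12 idx=9 entry=0x22007 [P=1 RW=1 US=1 PS=0]
  L1: frame=0x22 idx=9 entry=0x23007 [P=1 RW=1 US=1 PS=0]
  L2: frame=0x23 idx=21 entry=0x26007 [P=1 RW=1 US=1 PS=0]
  ✓ 0x2662A  — 3 lookups
#3 VA=0x4C0000919 (r,kernel):
  L0: frame=0x12 idx=19 entry=0x41000 [P=0 RW=0 US=0 PS=0]
  ⇒ fault: PAGE_NOT_PRESENT  — 1 lookups
#4 VA=0x78321A08A (w,kernel):
  L0: frame=0x12 idx=30 entry=0x29007 [P=1 RW=1 US=1 PS=0]
  L1: frame=0x29 idx=25 entry=0x2A007 [P=1 RW=1 US=1 PS=0]
  L2: frame=0x2A idx=26 entry=0x2B007 [P=1 RW=1 US=1 PS=0]
  ✓ 0x2B08A  — 3 lookups
#5 VA=0x3609171 (w,kernel):
  L0: frame=0x12 idx=0 entry=0x2D007 [P=1 RW=1 US=1 PS=0]
  L1: frame=0x2D idx=27 entry=0x30007 [P=1 RW=1 US=1 PS=0]
  L2: frame=0x30 idx=9 entry=0x40004 [P=0 RW=0 US=1 PS=0]
  ⇒ fault: PAGE_NOT_PRESENT  — 3 lookups
#6 VA=0x18301350F (r,kernel):
  L0: frame=0x12 idx=6 entry=0x32007 [P=1 RW=1 US=1 PS=0]
  L1: frame=0x32 idx=24 entry=0x33007 [P=1 RW=1 US=1 PS=0]
  L2: frame=0x33 idx=19 entry=0x37007 [P=1 RW=1 US=1 PS=0]
  ✓ 0x3750F  — 3 lookups

Access #0 PA: 0x1BC6F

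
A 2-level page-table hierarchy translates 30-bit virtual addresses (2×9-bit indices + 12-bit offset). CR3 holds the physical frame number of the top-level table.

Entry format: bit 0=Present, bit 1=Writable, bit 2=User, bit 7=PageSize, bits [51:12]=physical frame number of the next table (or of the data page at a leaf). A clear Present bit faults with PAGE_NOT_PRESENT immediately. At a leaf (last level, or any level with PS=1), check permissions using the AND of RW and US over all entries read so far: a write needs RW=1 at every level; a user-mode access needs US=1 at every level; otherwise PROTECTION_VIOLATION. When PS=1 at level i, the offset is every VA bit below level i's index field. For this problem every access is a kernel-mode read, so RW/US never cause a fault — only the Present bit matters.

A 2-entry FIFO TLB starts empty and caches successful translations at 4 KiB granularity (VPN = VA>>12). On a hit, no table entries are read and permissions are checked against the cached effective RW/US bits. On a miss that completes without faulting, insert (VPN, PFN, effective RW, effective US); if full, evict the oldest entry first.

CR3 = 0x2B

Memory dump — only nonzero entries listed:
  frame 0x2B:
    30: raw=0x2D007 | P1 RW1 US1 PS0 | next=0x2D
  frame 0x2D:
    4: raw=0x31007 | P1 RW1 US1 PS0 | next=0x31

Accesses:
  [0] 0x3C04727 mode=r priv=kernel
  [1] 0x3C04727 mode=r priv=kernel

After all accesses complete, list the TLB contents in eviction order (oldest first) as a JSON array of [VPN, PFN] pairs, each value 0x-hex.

Per-access translation:
#0 VA=0x3C04727 (r,kernel):
  lvl0: tbl 0x2B, slot 30 ⇒ 0x2D007 (P1/RW1/US1/PS0)
  lvl1: tbl 0x2D, slot 4 ⇒ 0x31007 (P1/RW1/US1/PS0)
  ⇒ phys 0x31727  [2 reads]
#1 VA=0x3C04727 (r,kernel):
  TLB hit vpn=0x3C04 → PA=0x31727

TLB: [["0x3C04", "0x31"]]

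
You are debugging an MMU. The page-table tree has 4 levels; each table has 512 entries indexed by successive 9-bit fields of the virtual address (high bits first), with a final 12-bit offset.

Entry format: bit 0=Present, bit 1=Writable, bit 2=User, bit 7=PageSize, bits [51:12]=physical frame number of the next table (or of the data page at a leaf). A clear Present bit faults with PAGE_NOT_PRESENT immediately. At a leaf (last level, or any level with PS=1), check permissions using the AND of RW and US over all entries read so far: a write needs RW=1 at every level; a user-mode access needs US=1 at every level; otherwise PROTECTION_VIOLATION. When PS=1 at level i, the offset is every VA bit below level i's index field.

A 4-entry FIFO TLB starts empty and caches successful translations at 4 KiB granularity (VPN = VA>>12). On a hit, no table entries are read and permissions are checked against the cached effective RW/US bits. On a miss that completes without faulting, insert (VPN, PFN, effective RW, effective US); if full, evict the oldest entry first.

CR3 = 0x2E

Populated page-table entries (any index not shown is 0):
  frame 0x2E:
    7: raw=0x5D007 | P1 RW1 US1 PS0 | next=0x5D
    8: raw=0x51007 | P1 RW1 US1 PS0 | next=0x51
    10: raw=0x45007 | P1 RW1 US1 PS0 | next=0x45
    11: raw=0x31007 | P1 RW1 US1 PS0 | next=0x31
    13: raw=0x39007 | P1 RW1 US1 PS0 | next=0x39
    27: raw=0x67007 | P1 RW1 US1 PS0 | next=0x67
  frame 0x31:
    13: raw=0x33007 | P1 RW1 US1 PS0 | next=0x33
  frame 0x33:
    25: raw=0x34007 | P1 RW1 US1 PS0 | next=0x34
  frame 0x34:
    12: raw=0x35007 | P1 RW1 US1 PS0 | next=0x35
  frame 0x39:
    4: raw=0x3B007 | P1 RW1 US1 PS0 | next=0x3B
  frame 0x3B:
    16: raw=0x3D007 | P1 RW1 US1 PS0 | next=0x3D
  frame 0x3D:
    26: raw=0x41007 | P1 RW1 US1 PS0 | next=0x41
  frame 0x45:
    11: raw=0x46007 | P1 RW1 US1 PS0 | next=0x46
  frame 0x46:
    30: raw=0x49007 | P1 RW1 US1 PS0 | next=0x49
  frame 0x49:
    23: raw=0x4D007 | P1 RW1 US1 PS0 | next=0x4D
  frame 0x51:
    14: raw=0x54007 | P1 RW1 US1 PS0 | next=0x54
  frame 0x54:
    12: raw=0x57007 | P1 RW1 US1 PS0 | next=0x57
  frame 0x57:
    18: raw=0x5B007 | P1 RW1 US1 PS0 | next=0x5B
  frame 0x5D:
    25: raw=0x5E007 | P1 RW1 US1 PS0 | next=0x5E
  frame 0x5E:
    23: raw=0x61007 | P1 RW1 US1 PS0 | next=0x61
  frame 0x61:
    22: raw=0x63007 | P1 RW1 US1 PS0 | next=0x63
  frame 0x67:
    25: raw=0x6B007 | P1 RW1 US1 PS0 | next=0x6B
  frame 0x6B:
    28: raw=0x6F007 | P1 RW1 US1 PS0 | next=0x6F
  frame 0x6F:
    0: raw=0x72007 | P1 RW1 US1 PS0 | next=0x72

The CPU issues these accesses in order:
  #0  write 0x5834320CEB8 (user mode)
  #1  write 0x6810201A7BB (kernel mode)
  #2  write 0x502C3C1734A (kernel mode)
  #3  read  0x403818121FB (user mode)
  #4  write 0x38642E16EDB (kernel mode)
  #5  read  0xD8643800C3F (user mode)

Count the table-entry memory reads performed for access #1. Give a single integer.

Per-access translation:
#0 VA=0x5834320CEB8 (w,user):
  [0] read 0x2E idx=11: raw=0x31007 flags P=1 W=1 U=1 S=0
  [1] read 0x31 idx=13: raw=0x33007 flags P=1 W=1 U=1 S=0
  [2] read 0x33 idx=25: raw=0x34007 flags P=1 W=1 U=1 S=0
  [3] read 0x34 idx=12: raw=0x35007 flags P=1 W=1 U=1 S=0
  ⇒ phys 0x35EB8  [4 reads]
#1 VA=0x6810201A7BB (w,kernel):
  [0] read 0x2E idx=13: raw=0x39007 flags P=1 W=1 U=1 S=0
  [1] read 0x39 idx=4: raw=0x3B007 flags P=1 W=1 U=1 S=0
  [2] read 0x3B idx=16: raw=0x3D007 flags P=1 W=1 U=1 S=0
  [3] read 0x3D idx=26: raw=0x41007 flags P=1 W=1 U=1 S=0
  ⇒ phys 0x417BB  [4 reads]
#2 VA=0x502C3C1734A (w,kernel):
  [0] read 0x2E idx=10: raw=0x45007 flags P=1 W=1 U=1 S=0
  [1] read 0x45 idx=11: raw=0x46007 flags P=1 W=1 U=1 S=0
  [2] read 0x46 idx=30: raw=0x49007 flags P=1 W=1 U=1 S=0
  [3] read 0x49 idx=23: raw=0x4D007 flags P=1 W=1 U=1 S=0
  ⇒ phys 0x4D34A  [4 reads]
#3 VA=0x403818121FB (r,user):
  [0] read 0x2E idx=8: raw=0x51007 flags P=1 W=1 U=1 S=0
  [1] read 0x51 idx=14: raw=0x54007 flags P=1 W=1 U=1 S=0
  [2] read 0x54 idx=12: raw=0x57007 flags P=1 W=1 U=1 S=0
  [3] read 0x57 idx=18: raw=0x5B007 flags P=1 W=1 U=1 S=0
  ⇒ phys 0x5B1FB  [4 reads]
#4 VA=0x38642E16EDB (w,kernel):
  [0] read 0x2E idx=7: raw=0x5D007 flags P=1 W=1 U=1 S=0
  [1] read 0x5D idx=25: raw=0x5E007 flags P=1 W=1 U=1 S=0
  [2] read 0x5E idx=23: raw=0x61007 flags P=1 W=1 U=1 S=0
  [3] read 0x61 idx=22: raw=0x63007 flags P=1 W=1 U=1 S=0
  ⇒ phys 0x63EDB  [4 reads]
#5 VA=0xD8643800C3F (r,user):
  [0] read 0x2E idx=27: raw=0x67007 flags P=1 W=1 U=1 S=0
  [1] read 0x67 idx=25: raw=0x6B007 flags P=1 W=1 U=1 S=0
  [2] read 0x6B idx=28: raw=0x6F007 flags P=1 W=1 U=1 S=0
  [3] read 0x6F idx=0: raw=0x72007 flags P=1 W=1 U=1 S=0
  ⇒ phys 0x72C3F  [4 reads]

Entries read for #1: 4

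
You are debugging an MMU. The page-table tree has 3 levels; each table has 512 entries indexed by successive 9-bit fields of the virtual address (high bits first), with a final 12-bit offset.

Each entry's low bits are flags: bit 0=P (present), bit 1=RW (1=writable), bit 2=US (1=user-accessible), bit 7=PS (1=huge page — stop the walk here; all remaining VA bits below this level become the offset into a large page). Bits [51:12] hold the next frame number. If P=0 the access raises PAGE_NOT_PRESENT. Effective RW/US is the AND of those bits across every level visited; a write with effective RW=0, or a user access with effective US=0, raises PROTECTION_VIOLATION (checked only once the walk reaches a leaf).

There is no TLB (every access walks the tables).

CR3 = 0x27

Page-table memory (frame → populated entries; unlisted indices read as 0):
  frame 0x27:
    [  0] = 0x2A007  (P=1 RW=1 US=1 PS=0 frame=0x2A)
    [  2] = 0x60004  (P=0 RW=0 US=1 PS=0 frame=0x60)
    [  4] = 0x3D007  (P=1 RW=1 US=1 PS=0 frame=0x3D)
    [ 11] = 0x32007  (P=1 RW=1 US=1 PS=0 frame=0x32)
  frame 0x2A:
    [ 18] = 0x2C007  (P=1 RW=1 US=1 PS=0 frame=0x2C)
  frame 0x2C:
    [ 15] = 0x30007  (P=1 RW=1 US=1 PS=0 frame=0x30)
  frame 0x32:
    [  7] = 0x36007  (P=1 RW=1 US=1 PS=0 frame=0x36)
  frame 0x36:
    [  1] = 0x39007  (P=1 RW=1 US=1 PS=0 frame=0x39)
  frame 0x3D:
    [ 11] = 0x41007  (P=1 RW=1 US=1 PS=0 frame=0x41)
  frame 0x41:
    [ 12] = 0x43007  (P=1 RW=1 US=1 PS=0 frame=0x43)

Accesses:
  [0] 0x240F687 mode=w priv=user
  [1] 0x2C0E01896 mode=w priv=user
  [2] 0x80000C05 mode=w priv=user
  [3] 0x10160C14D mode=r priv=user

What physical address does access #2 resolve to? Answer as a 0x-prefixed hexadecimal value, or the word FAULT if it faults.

Per-access translation:
#0 VA=0x240F687 (w,user):
  [0] read 0x27 idx=0: raw=0x2A007 flags P=1 W=1 U=1 S=0
  [1] read 0x2A idx=18: raw=0x2C007 flags P=1 W=1 U=1 S=0
  [2] read 0x2C idx=15: raw=0x30007 flags P=1 W=1 U=1 S=0
  ⇒ phys 0x30687  [3 reads]
#1 VA=0x2C0E01896 (w,user):
  [0] read 0x27 idx=11: raw=0x32007 flags P=1 W=1 U=1 S=0
  [1] read 0x32 idx=7: raw=0x36007 flags P=1 W=1 U=1 S=0
  [2] read 0x36 idx=1: raw=0x39007 flags P=1 W=1 U=1 S=0
  ⇒ phys 0x39896  [3 reads]
#2 VA=0x80000C05 (w,user):
  [0] read 0x27 idx=2: raw=0x60004 flags P=0 W=0 U=1 S=0
  ✗ PAGE_NOT_PRESENT  [1 reads]
#3 VA=0x10160C14D (r,user):
  [0] read 0x27 idx=4: raw=0x3D007 flags P=1 W=1 U=1 S=0
  [1] read 0x3D idx=11: raw=0x41007 flags P=1 W=1 U=1 S=0
  [2] read 0x41 idx=12: raw=0x43007 flags P=1 W=1 U=1 S=0
  ⇒ phys 0x4314D  [3 reads]

Access #2 PA: FAULT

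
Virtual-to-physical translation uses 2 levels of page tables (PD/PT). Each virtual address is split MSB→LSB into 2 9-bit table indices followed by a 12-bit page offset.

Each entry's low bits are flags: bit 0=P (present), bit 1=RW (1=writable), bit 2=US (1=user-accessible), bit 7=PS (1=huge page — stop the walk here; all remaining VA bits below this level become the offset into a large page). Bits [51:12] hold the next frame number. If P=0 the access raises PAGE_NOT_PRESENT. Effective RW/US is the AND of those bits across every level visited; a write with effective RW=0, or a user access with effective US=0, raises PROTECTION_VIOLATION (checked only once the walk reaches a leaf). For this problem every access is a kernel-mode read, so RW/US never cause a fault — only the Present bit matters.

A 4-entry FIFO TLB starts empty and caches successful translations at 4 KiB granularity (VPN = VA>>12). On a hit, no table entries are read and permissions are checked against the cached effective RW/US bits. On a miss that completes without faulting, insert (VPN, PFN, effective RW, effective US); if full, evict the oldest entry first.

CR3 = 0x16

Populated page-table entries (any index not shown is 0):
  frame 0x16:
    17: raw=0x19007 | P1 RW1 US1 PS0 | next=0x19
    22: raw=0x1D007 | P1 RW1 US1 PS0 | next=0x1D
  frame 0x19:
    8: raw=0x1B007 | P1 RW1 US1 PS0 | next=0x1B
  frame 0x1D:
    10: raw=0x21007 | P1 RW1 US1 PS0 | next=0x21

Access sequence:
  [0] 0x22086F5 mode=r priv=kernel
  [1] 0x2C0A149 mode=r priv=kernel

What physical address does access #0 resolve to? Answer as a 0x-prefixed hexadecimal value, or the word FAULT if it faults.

Walk each access:
#0 VA=0x22086F5 (r,kernel):
  L0 @0x16[17] → 0x19007  P=1,RW=1,US=1,PS=0
  L1 @0x19[8] → 0x1B007  P=1,RW=1,US=1,PS=0
  ✓ 0x1B6F5  — 2 lookups
#1 VA=0x2C0A149 (r,kernel):
  L0 @0x16[22] → 0x1D007  P=1,RW=1,US=1,PS=0
  L1 @0x1D[10] → 0x21007  P=1,RW=1,US=1,PS=0
  ✓ 0x21149  — 2 lookups

Access #0 PA: 0x1B6F5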